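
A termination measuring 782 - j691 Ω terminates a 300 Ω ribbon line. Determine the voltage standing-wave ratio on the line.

Γ = (Z_L − Z_0)/(Z_L + Z_0) = (482 − j691)/(1082 − j691)
|Γ| = 842/1280 = 0.656
VSWR = (1 + |Γ|)/(1 − |Γ|) = 1.66/0.344

VSWR ≈ 4.82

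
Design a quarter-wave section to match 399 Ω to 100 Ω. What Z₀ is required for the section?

Z_qwt = √(Z_0·R_L) = √(100 × 399) = √39900

Z_qwt ≈ 200 Ω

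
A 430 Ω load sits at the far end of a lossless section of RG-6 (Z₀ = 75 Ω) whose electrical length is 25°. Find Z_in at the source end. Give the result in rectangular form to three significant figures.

Z_in ≈ 64.3 − j137 Ω

tan(βl) = tan(25°) = 0.466
Z_in = Z_0·(Z_L + jZ_0·tanβl)/(Z_0 + jZ_L·tanβl)
     = 75·(430 + j35)/(75 + j201)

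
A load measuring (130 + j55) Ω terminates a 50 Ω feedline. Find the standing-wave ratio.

VSWR ≈ 3.13

Γ = (Z_L − Z_0)/(Z_L + Z_0) = (80 + j55)/(180 + j55)
|Γ| = 97.1/188 = 0.516
VSWR = (1 + |Γ|)/(1 − |Γ|) = 1.52/0.484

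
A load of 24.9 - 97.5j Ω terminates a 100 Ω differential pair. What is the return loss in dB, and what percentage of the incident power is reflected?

RL ≈ 2.19 dB; 60.3% of incident power reflected

Γ = (-75.1 − j97.5)/(124.9 − j97.5), |Γ| = 0.777
RL = −20·log₁₀(0.777) = 2.19 dB
P_refl/P_inc = |Γ|² = 0.603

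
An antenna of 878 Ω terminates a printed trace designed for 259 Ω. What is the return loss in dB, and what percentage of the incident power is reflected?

RL ≈ 5.28 dB; 29.6% of incident power reflected

Γ = (878 − 259)/(878 + 259) = 0.544
RL = −20·log₁₀(0.544) = 5.28 dB
P_refl/P_inc = |Γ|² = 0.296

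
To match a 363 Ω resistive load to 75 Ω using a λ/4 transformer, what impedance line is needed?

Z_qwt ≈ 165 Ω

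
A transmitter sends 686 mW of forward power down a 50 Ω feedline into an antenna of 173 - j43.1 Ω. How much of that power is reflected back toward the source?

P_reflected ≈ 226 mW

|Γ| = |(123 − j43.1)/(223 − j43.1)| = 0.574
|Γ|² = 0.329
P_refl = |Γ|²·P_inc = 226 mW, P_del = (1 − |Γ|²)·P_inc = 460 mW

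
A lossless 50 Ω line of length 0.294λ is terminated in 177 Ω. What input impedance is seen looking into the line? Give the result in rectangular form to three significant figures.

βl = 2π × 0.294 = 106°
tan(βl) = tan(106°) = -3.52
Z_in = Z_0·(Z_L + jZ_0·tanβl)/(Z_0 + jZ_L·tanβl)
     = 50·(177 − j176)/(50 − j624)

Z_in ≈ 15.2 + j13 Ω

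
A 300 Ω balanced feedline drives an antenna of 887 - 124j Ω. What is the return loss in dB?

Γ = (587 − j124)/(1187 − j124), |Γ| = 0.503
RL = −20·log₁₀|Γ| = −20·log₁₀(0.503)

RL ≈ 5.97 dB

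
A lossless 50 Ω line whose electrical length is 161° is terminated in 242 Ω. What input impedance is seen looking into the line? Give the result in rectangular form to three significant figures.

Z_in ≈ 71.7 + j102 Ω

tan(βl) = tan(161°) = -0.344
Z_in = Z_0·(Z_L + jZ_0·tanβl)/(Z_0 + jZ_L·tanβl)
     = 50·(242 − j17.2)/(50 − j83.3)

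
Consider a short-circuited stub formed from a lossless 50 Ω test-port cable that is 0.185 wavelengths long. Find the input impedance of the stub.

Z_in ≈ +j116 Ω

βl = 2π × 0.185 = 66.6°
tan(βl) = 2.31
For a short-circuited stub, Z_in = jZ_0·tan(βl)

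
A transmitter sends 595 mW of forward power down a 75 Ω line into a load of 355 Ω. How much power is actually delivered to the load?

Γ = (355 − 75)/(355 + 75) = 0.651
|Γ|² = 0.424
P_refl = |Γ|²·P_inc = 252 mW, P_del = (1 − |Γ|²)·P_inc = 343 mW

P_delivered ≈ 343 mW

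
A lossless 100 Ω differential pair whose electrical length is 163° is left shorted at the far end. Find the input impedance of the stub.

Z_in ≈ −j30.6 Ω

tan(βl) = -0.306
For a shorted stub, Z_in = jZ_0·tan(βl)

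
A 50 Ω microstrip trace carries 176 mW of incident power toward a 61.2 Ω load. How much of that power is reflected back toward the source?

Γ = (61.2 − 50)/(61.2 + 50) = 0.101
|Γ|² = 0.0101
P_refl = |Γ|²·P_inc = 1.79 mW, P_del = (1 − |Γ|²)·P_inc = 174 mW

P_reflected ≈ 1.79 mW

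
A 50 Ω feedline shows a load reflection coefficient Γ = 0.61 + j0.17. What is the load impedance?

Z_L ≈ 165 + j93.9 Ω

Z_L = Z_0·(1 + Γ)/(1 − Γ) = 50·(1.61 + j0.17)/(0.39 − j0.17)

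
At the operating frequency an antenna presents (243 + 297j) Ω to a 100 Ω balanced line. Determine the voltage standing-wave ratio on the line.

VSWR ≈ 6.31

Γ = (Z_L − Z_0)/(Z_L + Z_0) = (143 + j297)/(343 + j297)
|Γ| = 330/454 = 0.727
VSWR = (1 + |Γ|)/(1 − |Γ|) = 1.73/0.273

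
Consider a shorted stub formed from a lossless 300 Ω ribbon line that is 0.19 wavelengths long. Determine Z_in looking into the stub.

Z_in ≈ +j758 Ω

βl = 2π × 0.19 = 68.4°
tan(βl) = 2.53
For a shorted stub, Z_in = jZ_0·tan(βl)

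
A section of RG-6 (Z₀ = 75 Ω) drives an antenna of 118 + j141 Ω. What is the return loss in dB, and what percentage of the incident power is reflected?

Γ = (43 + j141)/(193 + j141), |Γ| = 0.617
RL = −20·log₁₀(0.617) = 4.2 dB
P_refl/P_inc = |Γ|² = 0.38

RL ≈ 4.2 dB; 38% of incident power reflected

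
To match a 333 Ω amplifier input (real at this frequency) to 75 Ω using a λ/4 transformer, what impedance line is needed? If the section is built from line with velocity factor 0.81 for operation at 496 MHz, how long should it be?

Z_qwt = √(Z_0·R_L) = √(75 × 333) = √24980
λ = 0.81·c/f = 0.49 m, so l = λ/4 = 0.122 m

Z_qwt ≈ 158 Ω; length ≈ 12.2 cm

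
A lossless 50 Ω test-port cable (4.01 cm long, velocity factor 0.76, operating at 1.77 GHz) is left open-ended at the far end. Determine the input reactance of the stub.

X_in ≈ 20.3 Ω (inductive)

λ = v/f = 0.76·c / 1.77 GHz = 0.129 m
βl = 2π·l/λ = 2π × 0.311 = 112°
tan(βl) = -2.47
For an open-ended stub, Z_in = −jZ_0·cot(βl) = −jZ_0/tan(βl)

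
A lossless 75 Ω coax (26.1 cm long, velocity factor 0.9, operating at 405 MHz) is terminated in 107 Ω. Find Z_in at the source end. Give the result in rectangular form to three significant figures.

λ = v/f = 0.9·c / 405 MHz = 0.667 m
βl = 2π·l/λ = 2π × 0.392 = 141°
tan(βl) = tan(141°) = -0.812
Z_in = Z_0·(Z_L + jZ_0·tanβl)/(Z_0 + jZ_L·tanβl)
     = 75·(107 − j60.9)/(75 − j86.8)

Z_in ≈ 75.8 + j26.9 Ω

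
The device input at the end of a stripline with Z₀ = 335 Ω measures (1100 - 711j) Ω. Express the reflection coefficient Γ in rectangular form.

Γ ≈ 0.625 − j0.186

Γ = (Z_L − Z_0)/(Z_L + Z_0) = (765 − j711)/(1435 − j711)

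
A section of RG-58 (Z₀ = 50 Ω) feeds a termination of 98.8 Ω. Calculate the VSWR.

Γ = (98.8 − 50)/(98.8 + 50) = 0.328
VSWR = (1 + 0.328)/(1 − 0.328)

VSWR ≈ 1.98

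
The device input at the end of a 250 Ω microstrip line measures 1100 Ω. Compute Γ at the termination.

Γ = 0.63

Γ = (Z_L − Z_0)/(Z_L + Z_0) = (1100 − 250)/(1100 + 250) = 850/1350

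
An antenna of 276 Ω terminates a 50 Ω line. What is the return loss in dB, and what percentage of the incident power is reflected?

RL ≈ 3.18 dB; 48.1% of incident power reflected

Γ = (276 − 50)/(276 + 50) = 0.693
RL = −20·log₁₀(0.693) = 3.18 dB
P_refl/P_inc = |Γ|² = 0.481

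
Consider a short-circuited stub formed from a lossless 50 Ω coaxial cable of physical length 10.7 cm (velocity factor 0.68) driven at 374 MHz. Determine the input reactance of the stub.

λ = v/f = 0.68·c / 374 MHz = 0.545 m
βl = 2π·l/λ = 2π × 0.196 = 70.6°
tan(βl) = 2.84
For a short-circuited stub, Z_in = jZ_0·tan(βl)

X_in ≈ 142 Ω (inductive)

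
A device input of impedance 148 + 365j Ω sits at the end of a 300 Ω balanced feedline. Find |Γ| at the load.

|Γ| ≈ 0.684

Γ = (Z_L − Z_0)/(Z_L + Z_0) = (-152 + j365)/(448 + j365)
|Γ| = 395/578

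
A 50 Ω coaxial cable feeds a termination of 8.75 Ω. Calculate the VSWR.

VSWR ≈ 5.71

Γ = (8.75 − 50)/(8.75 + 50) = -0.702
VSWR = (1 + 0.702)/(1 − 0.702)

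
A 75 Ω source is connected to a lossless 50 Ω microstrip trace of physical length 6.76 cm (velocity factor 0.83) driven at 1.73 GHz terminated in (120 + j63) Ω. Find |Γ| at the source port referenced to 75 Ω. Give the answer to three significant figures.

λ = v/f = 0.83·c / 1.73 GHz = 0.144 m
βl = 2π·l/λ = 2π × 0.47 = 169°
tan(βl) = -0.193
Z_in = Z_0·(Z_L + jZ_0·tanβl)/(Z_0 + jZ_L·tanβl) = 70.7 + j69.3 Ω
Γ_s = (Z_in − Z_s)/(Z_in + Z_s) = (-4.26 + j69.3)/(146 + j69.3), |Γ_s| = 0.43

|Γ| ≈ 0.43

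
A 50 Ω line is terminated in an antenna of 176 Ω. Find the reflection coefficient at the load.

Γ = (Z_L − Z_0)/(Z_L + Z_0) = (176 − 50)/(176 + 50) = 126/226

Γ = 0.558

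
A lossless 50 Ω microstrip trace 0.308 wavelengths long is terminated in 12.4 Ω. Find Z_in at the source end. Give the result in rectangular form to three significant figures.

βl = 2π × 0.308 = 111°
tan(βl) = tan(111°) = -2.62
Z_in = Z_0·(Z_L + jZ_0·tanβl)/(Z_0 + jZ_L·tanβl)
     = 50·(12.4 − j131)/(50 − j32.5)

Z_in ≈ 68.6 − j86.5 Ω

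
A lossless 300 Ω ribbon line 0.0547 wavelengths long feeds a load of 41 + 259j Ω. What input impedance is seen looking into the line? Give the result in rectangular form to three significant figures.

Z_in ≈ 96.4 + j523 Ω

βl = 2π × 0.0547 = 19.7°
tan(βl) = tan(19.7°) = 0.358
Z_in = Z_0·(Z_L + jZ_0·tanβl)/(Z_0 + jZ_L·tanβl)
     = 300·(41 + j366)/(207 + j14.7)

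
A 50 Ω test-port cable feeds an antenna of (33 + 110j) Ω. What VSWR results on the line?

VSWR ≈ 9.4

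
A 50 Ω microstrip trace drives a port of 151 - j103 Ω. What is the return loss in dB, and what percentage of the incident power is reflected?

Γ = (101 − j103)/(201 − j103), |Γ| = 0.639
RL = −20·log₁₀(0.639) = 3.89 dB
P_refl/P_inc = |Γ|² = 0.408

RL ≈ 3.89 dB; 40.8% of incident power reflected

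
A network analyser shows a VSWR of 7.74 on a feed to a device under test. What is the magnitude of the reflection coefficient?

|Γ| = (S − 1)/(S + 1) = (7.74 − 1)/(7.74 + 1) = 6.74/8.74

|Γ| ≈ 0.771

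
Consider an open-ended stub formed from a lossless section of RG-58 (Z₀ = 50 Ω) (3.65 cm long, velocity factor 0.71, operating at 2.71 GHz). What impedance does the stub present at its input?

Z_in ≈ +j220 Ω

λ = v/f = 0.71·c / 2.71 GHz = 0.0786 m
βl = 2π·l/λ = 2π × 0.464 = 167°
tan(βl) = -0.228
For an open-ended stub, Z_in = −jZ_0·cot(βl) = −jZ_0/tan(βl)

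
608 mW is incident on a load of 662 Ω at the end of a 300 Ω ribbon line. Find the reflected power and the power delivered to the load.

Γ = (662 − 300)/(662 + 300) = 0.376
|Γ|² = 0.142
P_refl = |Γ|²·P_inc = 86.1 mW, P_del = (1 − |Γ|²)·P_inc = 522 mW

P_reflected ≈ 86.1 mW; P_delivered ≈ 522 mW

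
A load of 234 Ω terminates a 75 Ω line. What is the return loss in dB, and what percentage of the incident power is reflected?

Γ = (234 − 75)/(234 + 75) = 0.515
RL = −20·log₁₀(0.515) = 5.77 dB
P_refl/P_inc = |Γ|² = 0.265

RL ≈ 5.77 dB; 26.5% of incident power reflected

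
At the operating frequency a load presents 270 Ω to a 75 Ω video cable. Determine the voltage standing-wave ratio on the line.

VSWR ≈ 3.6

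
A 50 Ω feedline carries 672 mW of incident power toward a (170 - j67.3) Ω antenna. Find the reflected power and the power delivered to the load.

|Γ| = |(120 − j67.3)/(220 − j67.3)| = 0.598
|Γ|² = 0.358
P_refl = |Γ|²·P_inc = 240 mW, P_del = (1 − |Γ|²)·P_inc = 432 mW

P_reflected ≈ 240 mW; P_delivered ≈ 432 mW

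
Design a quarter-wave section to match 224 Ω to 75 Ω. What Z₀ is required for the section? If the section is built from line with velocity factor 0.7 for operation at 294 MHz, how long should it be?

Z_qwt = √(Z_0·R_L) = √(75 × 224) = √16800
λ = 0.7·c/f = 0.714 m, so l = λ/4 = 0.179 m

Z_qwt ≈ 130 Ω; length ≈ 17.9 cm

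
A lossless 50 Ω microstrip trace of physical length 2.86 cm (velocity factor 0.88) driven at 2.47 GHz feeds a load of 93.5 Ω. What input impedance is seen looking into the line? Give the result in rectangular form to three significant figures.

Z_in ≈ 27 + j3.95 Ω

λ = v/f = 0.88·c / 2.47 GHz = 0.107 m
βl = 2π·l/λ = 2π × 0.268 = 96.3°
tan(βl) = tan(96.3°) = -9.01
Z_in = Z_0·(Z_L + jZ_0·tanβl)/(Z_0 + jZ_L·tanβl)
     = 50·(93.5 − j451)/(50 − j843)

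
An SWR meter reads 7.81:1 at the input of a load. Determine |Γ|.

|Γ| = (S − 1)/(S + 1) = (7.81 − 1)/(7.81 + 1) = 6.81/8.81

|Γ| ≈ 0.773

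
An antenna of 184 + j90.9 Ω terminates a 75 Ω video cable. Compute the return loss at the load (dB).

RL ≈ 5.73 dB

Γ = (109 + j90.9)/(259 + j90.9), |Γ| = 0.517
RL = −20·log₁₀|Γ| = −20·log₁₀(0.517)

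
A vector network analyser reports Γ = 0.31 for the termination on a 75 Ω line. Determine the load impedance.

Z_L = Z_0·(1 + Γ)/(1 − Γ) = 75·(1.31)/(0.69)

Z_L ≈ 142 Ω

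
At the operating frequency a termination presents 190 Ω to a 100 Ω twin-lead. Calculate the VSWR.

Γ = (190 − 100)/(190 + 100) = 0.31
VSWR = (1 + 0.31)/(1 − 0.31)

VSWR ≈ 1.9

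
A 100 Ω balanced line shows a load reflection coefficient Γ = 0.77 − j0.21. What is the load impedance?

Z_L = Z_0·(1 + Γ)/(1 − Γ) = 100·(1.77 − j0.21)/(0.23 + j0.21)

Z_L ≈ 374 − j433 Ω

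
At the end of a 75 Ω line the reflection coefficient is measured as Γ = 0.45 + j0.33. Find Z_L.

Z_L ≈ 126 + j120 Ω

Z_L = Z_0·(1 + Γ)/(1 − Γ) = 75·(1.45 + j0.33)/(0.55 − j0.33)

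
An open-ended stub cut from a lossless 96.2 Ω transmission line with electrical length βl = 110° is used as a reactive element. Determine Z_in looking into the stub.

Z_in ≈ +j35 Ω

tan(βl) = -2.75
For an open-ended stub, Z_in = −jZ_0·cot(βl) = −jZ_0/tan(βl)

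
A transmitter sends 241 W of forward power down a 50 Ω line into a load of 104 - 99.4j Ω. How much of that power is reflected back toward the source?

|Γ| = |(54 − j99.4)/(154 − j99.4)| = 0.617
|Γ|² = 0.381
P_refl = |Γ|²·P_inc = 91.8 W, P_del = (1 − |Γ|²)·P_inc = 149 W

P_reflected ≈ 91.8 W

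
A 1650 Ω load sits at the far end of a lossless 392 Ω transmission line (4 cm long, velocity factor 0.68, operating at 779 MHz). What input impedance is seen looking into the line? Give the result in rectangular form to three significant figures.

λ = v/f = 0.68·c / 779 MHz = 0.262 m
βl = 2π·l/λ = 2π × 0.153 = 55°
tan(βl) = tan(55°) = 1.43
Z_in = Z_0·(Z_L + jZ_0·tanβl)/(Z_0 + jZ_L·tanβl)
     = 392·(1650 + j560)/(392 + j2360)

Z_in ≈ 135 − j252 Ω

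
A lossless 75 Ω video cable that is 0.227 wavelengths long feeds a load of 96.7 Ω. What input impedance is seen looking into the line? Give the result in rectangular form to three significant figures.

βl = 2π × 0.227 = 81.7°
tan(βl) = tan(81.7°) = 6.87
Z_in = Z_0·(Z_L + jZ_0·tanβl)/(Z_0 + jZ_L·tanβl)
     = 75·(96.7 + j515)/(75 + j664)

Z_in ≈ 58.7 − j4.29 Ω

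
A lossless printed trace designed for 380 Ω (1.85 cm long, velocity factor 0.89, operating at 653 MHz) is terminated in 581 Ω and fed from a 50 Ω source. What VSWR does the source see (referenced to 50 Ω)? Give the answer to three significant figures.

VSWR ≈ 11.1

λ = v/f = 0.89·c / 653 MHz = 0.409 m
βl = 2π·l/λ = 2π × 0.0452 = 16.3°
tan(βl) = 0.292
Z_in = Z_0·(Z_L + jZ_0·tanβl)/(Z_0 + jZ_L·tanβl) = 526 − j124 Ω
Γ_s = (Z_in − Z_s)/(Z_in + Z_s) = (476 − j124)/(576 − j124), |Γ_s| = 0.835
VSWR = (1 + |Γ_s|)/(1 − |Γ_s|)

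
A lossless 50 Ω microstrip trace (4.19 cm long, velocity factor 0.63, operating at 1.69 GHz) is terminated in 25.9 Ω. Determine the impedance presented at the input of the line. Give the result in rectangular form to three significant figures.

Z_in ≈ 40.9 − j28.9 Ω

λ = v/f = 0.63·c / 1.69 GHz = 0.112 m
βl = 2π·l/λ = 2π × 0.375 = 135°
tan(βl) = tan(135°) = -1
Z_in = Z_0·(Z_L + jZ_0·tanβl)/(Z_0 + jZ_L·tanβl)
     = 50·(25.9 − j50.2)/(50 − j26)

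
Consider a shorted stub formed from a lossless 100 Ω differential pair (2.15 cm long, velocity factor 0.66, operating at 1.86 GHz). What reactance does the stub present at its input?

X_in ≈ 321 Ω (inductive)

λ = v/f = 0.66·c / 1.86 GHz = 0.106 m
βl = 2π·l/λ = 2π × 0.202 = 72.7°
tan(βl) = 3.21
For a shorted stub, Z_in = jZ_0·tan(βl)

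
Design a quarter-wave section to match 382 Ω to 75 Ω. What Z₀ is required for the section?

Z_qwt ≈ 169 Ω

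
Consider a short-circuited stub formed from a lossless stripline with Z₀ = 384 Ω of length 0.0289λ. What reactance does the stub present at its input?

X_in ≈ 70.5 Ω (inductive)

βl = 2π × 0.0289 = 10.4°
tan(βl) = 0.184
For a short-circuited stub, Z_in = jZ_0·tan(βl)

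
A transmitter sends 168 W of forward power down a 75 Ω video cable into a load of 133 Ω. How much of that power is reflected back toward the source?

P_reflected ≈ 13.1 W

Γ = (133 − 75)/(133 + 75) = 0.279
|Γ|² = 0.0778
P_refl = |Γ|²·P_inc = 13.1 W, P_del = (1 − |Γ|²)·P_inc = 155 W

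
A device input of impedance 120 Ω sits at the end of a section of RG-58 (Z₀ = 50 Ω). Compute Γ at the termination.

Γ = 0.412

Γ = (Z_L − Z_0)/(Z_L + Z_0) = (120 − 50)/(120 + 50) = 70/170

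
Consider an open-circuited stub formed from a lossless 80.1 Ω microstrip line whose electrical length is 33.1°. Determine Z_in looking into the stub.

tan(βl) = 0.652
For an open-circuited stub, Z_in = −jZ_0·cot(βl) = −jZ_0/tan(βl)

Z_in ≈ −j123 Ω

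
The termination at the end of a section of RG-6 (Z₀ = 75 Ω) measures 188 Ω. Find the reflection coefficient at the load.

Γ = 0.43

Γ = (Z_L − Z_0)/(Z_L + Z_0) = (188 − 75)/(188 + 75) = 113/263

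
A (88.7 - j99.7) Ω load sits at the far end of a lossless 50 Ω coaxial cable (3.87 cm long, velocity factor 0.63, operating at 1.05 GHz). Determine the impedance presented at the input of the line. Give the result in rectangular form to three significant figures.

λ = v/f = 0.63·c / 1.05 GHz = 0.18 m
βl = 2π·l/λ = 2π × 0.215 = 77.4°
tan(βl) = tan(77.4°) = 4.47
Z_in = Z_0·(Z_L + jZ_0·tanβl)/(Z_0 + jZ_L·tanβl)
     = 50·(88.7 + j124)/(496 + j397)

Z_in ≈ 11.5 + j3.26 Ω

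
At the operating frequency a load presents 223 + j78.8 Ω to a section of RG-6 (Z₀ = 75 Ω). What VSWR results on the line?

VSWR ≈ 3.39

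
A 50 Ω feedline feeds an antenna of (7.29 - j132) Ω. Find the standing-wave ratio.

VSWR ≈ 54.8

Γ = (Z_L − Z_0)/(Z_L + Z_0) = (-42.71 − j132)/(57.29 − j132)
|Γ| = 139/144 = 0.964
VSWR = (1 + |Γ|)/(1 − |Γ|) = 1.96/0.0358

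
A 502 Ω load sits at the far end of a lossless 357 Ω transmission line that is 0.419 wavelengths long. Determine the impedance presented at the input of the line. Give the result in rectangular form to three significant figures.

Z_in ≈ 407 + j120 Ω

βl = 2π × 0.419 = 151°
tan(βl) = tan(151°) = -0.558
Z_in = Z_0·(Z_L + jZ_0·tanβl)/(Z_0 + jZ_L·tanβl)
     = 357·(502 − j199)/(357 − j280)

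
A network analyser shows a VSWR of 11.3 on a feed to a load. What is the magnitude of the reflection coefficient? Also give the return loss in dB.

|Γ| ≈ 0.837; return loss ≈ 1.54 dB

|Γ| = (S − 1)/(S + 1) = (11.3 − 1)/(11.3 + 1) = 10.3/12.3
RL = −20·log₁₀|Γ| = −20·log₁₀(0.837)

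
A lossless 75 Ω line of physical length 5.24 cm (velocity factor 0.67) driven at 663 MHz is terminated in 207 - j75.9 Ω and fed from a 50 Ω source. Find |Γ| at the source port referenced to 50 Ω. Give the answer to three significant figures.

|Γ| ≈ 0.425

λ = v/f = 0.67·c / 663 MHz = 0.303 m
βl = 2π·l/λ = 2π × 0.173 = 62.2°
tan(βl) = 1.9
Z_in = Z_0·(Z_L + jZ_0·tanβl)/(Z_0 + jZ_L·tanβl) = 26.5 − j24.7 Ω
Γ_s = (Z_in − Z_s)/(Z_in + Z_s) = (-23.5 − j24.7)/(76.5 − j24.7), |Γ_s| = 0.425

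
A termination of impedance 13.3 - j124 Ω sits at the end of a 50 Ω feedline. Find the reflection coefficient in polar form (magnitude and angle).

Γ = (Z_L − Z_0)/(Z_L + Z_0) = (-36.7 − j124)/(63.3 − j124)
|Γ| = 129/139 = 0.929

Γ ≈ 0.929 ∠ -43.5°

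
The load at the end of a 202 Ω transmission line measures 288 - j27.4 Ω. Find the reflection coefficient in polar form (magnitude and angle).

Γ ≈ 0.184 ∠ -14.5°

Γ = (Z_L − Z_0)/(Z_L + Z_0) = (86 − j27.4)/(490 − j27.4)
|Γ| = 90.3/491 = 0.184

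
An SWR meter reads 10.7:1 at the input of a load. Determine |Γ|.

|Γ| = (S − 1)/(S + 1) = (10.7 − 1)/(10.7 + 1) = 9.7/11.7

|Γ| ≈ 0.829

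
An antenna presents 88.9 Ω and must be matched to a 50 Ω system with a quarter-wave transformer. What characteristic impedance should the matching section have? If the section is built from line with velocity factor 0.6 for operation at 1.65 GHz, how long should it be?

Z_qwt ≈ 66.7 Ω; length ≈ 2.73 cm

Z_qwt = √(Z_0·R_L) = √(50 × 88.9) = √4445
λ = 0.6·c/f = 0.109 m, so l = λ/4 = 0.0273 m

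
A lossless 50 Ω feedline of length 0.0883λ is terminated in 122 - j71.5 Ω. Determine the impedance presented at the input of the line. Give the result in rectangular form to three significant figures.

βl = 2π × 0.0883 = 31.8°
tan(βl) = tan(31.8°) = 0.62
Z_in = Z_0·(Z_L + jZ_0·tanβl)/(Z_0 + jZ_L·tanβl)
     = 50·(122 − j40.5)/(94.3 + j75.6)

Z_in ≈ 28.9 − j44.6 Ω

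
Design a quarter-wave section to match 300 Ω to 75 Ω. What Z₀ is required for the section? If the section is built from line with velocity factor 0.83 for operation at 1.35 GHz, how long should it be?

Z_qwt ≈ 150 Ω; length ≈ 4.61 cm

Z_qwt = √(Z_0·R_L) = √(75 × 300) = √22500
λ = 0.83·c/f = 0.184 m, so l = λ/4 = 0.0461 m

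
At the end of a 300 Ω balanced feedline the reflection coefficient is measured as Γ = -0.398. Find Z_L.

Z_L ≈ 129 Ω

Z_L = Z_0·(1 + Γ)/(1 − Γ) = 300·(0.602)/(1.4)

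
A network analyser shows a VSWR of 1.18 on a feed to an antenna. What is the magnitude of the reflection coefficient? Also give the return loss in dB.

|Γ| = (S − 1)/(S + 1) = (1.18 − 1)/(1.18 + 1) = 0.18/2.18
RL = −20·log₁₀|Γ| = −20·log₁₀(0.0826)

|Γ| ≈ 0.0826; return loss ≈ 21.7 dB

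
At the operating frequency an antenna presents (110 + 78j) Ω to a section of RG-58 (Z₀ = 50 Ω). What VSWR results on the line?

VSWR ≈ 3.47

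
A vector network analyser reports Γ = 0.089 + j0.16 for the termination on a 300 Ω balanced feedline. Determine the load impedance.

Z_L ≈ 339 + j112 Ω

Z_L = Z_0·(1 + Γ)/(1 − Γ) = 300·(1.09 + j0.16)/(0.911 − j0.16)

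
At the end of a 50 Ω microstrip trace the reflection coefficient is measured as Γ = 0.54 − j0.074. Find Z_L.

Z_L = Z_0·(1 + Γ)/(1 − Γ) = 50·(1.54 − j0.074)/(0.46 + j0.074)

Z_L ≈ 162 − j34.1 Ω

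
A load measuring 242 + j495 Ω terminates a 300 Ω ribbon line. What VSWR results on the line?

VSWR ≈ 5.23

Γ = (Z_L − Z_0)/(Z_L + Z_0) = (-58 + j495)/(542 + j495)
|Γ| = 498/734 = 0.679
VSWR = (1 + |Γ|)/(1 − |Γ|) = 1.68/0.321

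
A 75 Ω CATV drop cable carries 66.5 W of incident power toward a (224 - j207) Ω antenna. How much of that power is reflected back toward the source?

|Γ| = |(149 − j207)/(299 − j207)| = 0.701
|Γ|² = 0.492
P_refl = |Γ|²·P_inc = 32.7 W, P_del = (1 − |Γ|²)·P_inc = 33.8 W

P_reflected ≈ 32.7 W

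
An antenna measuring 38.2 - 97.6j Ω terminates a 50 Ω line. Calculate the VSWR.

Γ = (Z_L − Z_0)/(Z_L + Z_0) = (-11.8 − j97.6)/(88.2 − j97.6)
|Γ| = 98.3/132 = 0.747
VSWR = (1 + |Γ|)/(1 − |Γ|) = 1.75/0.253

VSWR ≈ 6.92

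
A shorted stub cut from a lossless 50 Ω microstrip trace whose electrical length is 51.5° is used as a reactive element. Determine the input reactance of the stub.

tan(βl) = 1.26
For a shorted stub, Z_in = jZ_0·tan(βl)

X_in ≈ 62.9 Ω (inductive)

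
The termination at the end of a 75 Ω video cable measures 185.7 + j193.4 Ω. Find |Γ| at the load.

|Γ| ≈ 0.686

Γ = (Z_L − Z_0)/(Z_L + Z_0) = (110.7 + j193.4)/(260.7 + j193.4)
|Γ| = 223/325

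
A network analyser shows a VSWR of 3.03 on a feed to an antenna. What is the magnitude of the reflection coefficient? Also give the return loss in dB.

|Γ| ≈ 0.504; return loss ≈ 5.96 dB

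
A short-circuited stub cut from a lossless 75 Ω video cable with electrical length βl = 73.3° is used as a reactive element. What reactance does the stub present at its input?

tan(βl) = 3.33
For a short-circuited stub, Z_in = jZ_0·tan(βl)

X_in ≈ 250 Ω (inductive)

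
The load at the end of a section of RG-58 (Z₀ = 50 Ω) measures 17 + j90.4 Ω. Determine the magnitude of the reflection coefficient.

Γ = (Z_L − Z_0)/(Z_L + Z_0) = (-33 + j90.4)/(67 + j90.4)
|Γ| = 96.2/113

|Γ| ≈ 0.855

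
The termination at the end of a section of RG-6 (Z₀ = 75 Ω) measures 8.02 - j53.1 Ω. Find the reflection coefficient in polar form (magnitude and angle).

Γ ≈ 0.867 ∠ -109°

Γ = (Z_L − Z_0)/(Z_L + Z_0) = (-66.98 − j53.1)/(83.02 − j53.1)
|Γ| = 85.5/98.5 = 0.867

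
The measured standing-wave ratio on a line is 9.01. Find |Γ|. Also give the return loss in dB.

|Γ| ≈ 0.8; return loss ≈ 1.94 dB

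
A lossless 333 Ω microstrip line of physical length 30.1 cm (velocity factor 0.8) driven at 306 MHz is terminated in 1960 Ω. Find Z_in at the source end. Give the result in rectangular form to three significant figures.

λ = v/f = 0.8·c / 306 MHz = 0.784 m
βl = 2π·l/λ = 2π × 0.384 = 138°
tan(βl) = tan(138°) = -0.895
Z_in = Z_0·(Z_L + jZ_0·tanβl)/(Z_0 + jZ_L·tanβl)
     = 333·(1960 − j298)/(333 − j1750)

Z_in ≈ 123 + j349 Ω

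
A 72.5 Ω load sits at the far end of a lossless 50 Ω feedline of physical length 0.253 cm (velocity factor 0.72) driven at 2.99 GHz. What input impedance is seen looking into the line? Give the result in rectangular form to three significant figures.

Z_in ≈ 68.9 − j11.2 Ω

λ = v/f = 0.72·c / 2.99 GHz = 0.0722 m
βl = 2π·l/λ = 2π × 0.035 = 12.6°
tan(βl) = tan(12.6°) = 0.224
Z_in = Z_0·(Z_L + jZ_0·tanβl)/(Z_0 + jZ_L·tanβl)
     = 50·(72.5 + j11.2)/(50 + j16.2)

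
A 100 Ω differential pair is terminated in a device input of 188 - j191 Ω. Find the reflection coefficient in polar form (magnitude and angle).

Γ ≈ 0.609 ∠ -31.7°

Γ = (Z_L − Z_0)/(Z_L + Z_0) = (88 − j191)/(288 − j191)
|Γ| = 210/346 = 0.609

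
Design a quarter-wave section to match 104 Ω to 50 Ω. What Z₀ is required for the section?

Z_qwt = √(Z_0·R_L) = √(50 × 104) = √5200

Z_qwt ≈ 72.1 Ω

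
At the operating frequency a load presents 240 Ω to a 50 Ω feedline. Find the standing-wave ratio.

VSWR ≈ 4.8

Γ = (240 − 50)/(240 + 50) = 0.655
VSWR = (1 + 0.655)/(1 − 0.655)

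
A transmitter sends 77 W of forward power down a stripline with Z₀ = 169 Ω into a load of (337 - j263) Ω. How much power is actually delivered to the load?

|Γ| = |(168 − j263)/(506 − j263)| = 0.547
|Γ|² = 0.299
P_refl = |Γ|²·P_inc = 23.1 W, P_del = (1 − |Γ|²)·P_inc = 53.9 W

P_delivered ≈ 53.9 W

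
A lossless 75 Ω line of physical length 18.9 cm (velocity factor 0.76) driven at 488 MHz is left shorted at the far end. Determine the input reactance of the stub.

X_in ≈ -51.3 Ω (capacitive)

λ = v/f = 0.76·c / 488 MHz = 0.467 m
βl = 2π·l/λ = 2π × 0.405 = 146°
tan(βl) = -0.684
For a shorted stub, Z_in = jZ_0·tan(βl)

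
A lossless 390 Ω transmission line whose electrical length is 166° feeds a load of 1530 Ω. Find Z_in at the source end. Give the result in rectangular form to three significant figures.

Z_in ≈ 831 + j715 Ω

tan(βl) = tan(166°) = -0.249
Z_in = Z_0·(Z_L + jZ_0·tanβl)/(Z_0 + jZ_L·tanβl)
     = 390·(1530 − j97.2)/(390 − j381)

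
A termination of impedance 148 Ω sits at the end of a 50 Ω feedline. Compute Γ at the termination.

Γ = 0.495

Γ = (Z_L − Z_0)/(Z_L + Z_0) = (148 − 50)/(148 + 50) = 98/198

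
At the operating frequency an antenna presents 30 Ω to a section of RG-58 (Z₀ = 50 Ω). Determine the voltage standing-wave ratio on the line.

VSWR ≈ 1.67

Γ = (30 − 50)/(30 + 50) = -0.25
VSWR = (1 + 0.25)/(1 − 0.25)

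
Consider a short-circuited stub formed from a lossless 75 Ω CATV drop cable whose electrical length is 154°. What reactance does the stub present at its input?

X_in ≈ -36.6 Ω (capacitive)

tan(βl) = -0.488
For a short-circuited stub, Z_in = jZ_0·tan(βl)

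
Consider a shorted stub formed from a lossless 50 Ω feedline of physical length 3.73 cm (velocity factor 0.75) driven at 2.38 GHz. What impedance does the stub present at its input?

λ = v/f = 0.75·c / 2.38 GHz = 0.0945 m
βl = 2π·l/λ = 2π × 0.395 = 142°
tan(βl) = -0.78
For a shorted stub, Z_in = jZ_0·tan(βl)

Z_in ≈ −j39 Ω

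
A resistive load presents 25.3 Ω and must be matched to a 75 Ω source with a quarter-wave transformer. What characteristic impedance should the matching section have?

Z_qwt ≈ 43.6 Ω

Z_qwt = √(Z_0·R_L) = √(75 × 25.3) = √1898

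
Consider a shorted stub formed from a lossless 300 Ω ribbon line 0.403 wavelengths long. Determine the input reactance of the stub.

βl = 2π × 0.403 = 145°
tan(βl) = -0.698
For a shorted stub, Z_in = jZ_0·tan(βl)

X_in ≈ -209 Ω (capacitive)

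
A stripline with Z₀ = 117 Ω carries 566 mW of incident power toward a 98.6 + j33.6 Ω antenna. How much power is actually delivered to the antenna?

|Γ| = |(-18.4 + j33.6)/(215.6 + j33.6)| = 0.176
|Γ|² = 0.0308
P_refl = |Γ|²·P_inc = 17.4 mW, P_del = (1 − |Γ|²)·P_inc = 549 mW

P_delivered ≈ 549 mW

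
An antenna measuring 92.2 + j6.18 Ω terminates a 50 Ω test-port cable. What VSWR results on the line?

Γ = (Z_L − Z_0)/(Z_L + Z_0) = (42.2 + j6.18)/(142.2 + j6.18)
|Γ| = 42.7/142 = 0.3
VSWR = (1 + |Γ|)/(1 − |Γ|) = 1.3/0.7

VSWR ≈ 1.86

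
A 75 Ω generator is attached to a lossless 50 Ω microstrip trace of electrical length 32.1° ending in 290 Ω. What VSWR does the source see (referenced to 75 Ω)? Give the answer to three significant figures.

tan(βl) = 0.627
Z_in = Z_0·(Z_L + jZ_0·tanβl)/(Z_0 + jZ_L·tanβl) = 28.4 − j71.9 Ω
Γ_s = (Z_in − Z_s)/(Z_in + Z_s) = (-46.6 − j71.9)/(103 − j71.9), |Γ_s| = 0.68
VSWR = (1 + |Γ_s|)/(1 − |Γ_s|)

VSWR ≈ 5.26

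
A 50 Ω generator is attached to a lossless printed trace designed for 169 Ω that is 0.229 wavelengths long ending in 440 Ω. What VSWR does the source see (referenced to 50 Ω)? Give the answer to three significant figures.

βl = 2π × 0.229 = 82.4°
tan(βl) = 7.53
Z_in = Z_0·(Z_L + jZ_0·tanβl)/(Z_0 + jZ_L·tanβl) = 65.9 − j19.1 Ω
Γ_s = (Z_in − Z_s)/(Z_in + Z_s) = (15.9 − j19.1)/(116 − j19.1), |Γ_s| = 0.211
VSWR = (1 + |Γ_s|)/(1 − |Γ_s|)

VSWR ≈ 1.54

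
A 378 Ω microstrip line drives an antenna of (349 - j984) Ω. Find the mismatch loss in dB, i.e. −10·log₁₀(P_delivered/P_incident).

Γ = (-29 − j984)/(727 − j984), |Γ| = 0.805
|Γ|² = 0.647, so P_del/P_inc = 1 − |Γ|² = 0.353
ML = −10·log₁₀(1 − |Γ|²)

mismatch loss ≈ 4.53 dB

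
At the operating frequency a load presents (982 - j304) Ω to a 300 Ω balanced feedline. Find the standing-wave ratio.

Γ = (Z_L − Z_0)/(Z_L + Z_0) = (682 − j304)/(1282 − j304)
|Γ| = 747/1320 = 0.567
VSWR = (1 + |Γ|)/(1 − |Γ|) = 1.57/0.433

VSWR ≈ 3.62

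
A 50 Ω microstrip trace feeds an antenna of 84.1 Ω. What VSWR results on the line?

Γ = (84.1 − 50)/(84.1 + 50) = 0.254
VSWR = (1 + 0.254)/(1 − 0.254)

VSWR ≈ 1.68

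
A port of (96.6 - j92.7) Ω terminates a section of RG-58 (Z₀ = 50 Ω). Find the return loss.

Γ = (46.6 − j92.7)/(146.6 − j92.7), |Γ| = 0.598
RL = −20·log₁₀|Γ| = −20·log₁₀(0.598)

RL ≈ 4.46 dB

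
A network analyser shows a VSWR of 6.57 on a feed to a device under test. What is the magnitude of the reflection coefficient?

|Γ| ≈ 0.736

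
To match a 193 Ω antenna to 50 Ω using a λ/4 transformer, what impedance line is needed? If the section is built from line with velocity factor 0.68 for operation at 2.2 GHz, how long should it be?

Z_qwt ≈ 98.2 Ω; length ≈ 2.32 cm

Z_qwt = √(Z_0·R_L) = √(50 × 193) = √9650
λ = 0.68·c/f = 0.0927 m, so l = λ/4 = 0.0232 m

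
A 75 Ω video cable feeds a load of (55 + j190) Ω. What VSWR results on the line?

Γ = (Z_L − Z_0)/(Z_L + Z_0) = (-20 + j190)/(130 + j190)
|Γ| = 191/230 = 0.83
VSWR = (1 + |Γ|)/(1 − |Γ|) = 1.83/0.17

VSWR ≈ 10.8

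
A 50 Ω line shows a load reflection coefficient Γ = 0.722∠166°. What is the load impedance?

Z_L = Z_0·(1 + Γ)/(1 − Γ) = 50·(0.299 + j0.175)/(1.7 − j0.175)

Z_L ≈ 8.19 + j5.98 Ω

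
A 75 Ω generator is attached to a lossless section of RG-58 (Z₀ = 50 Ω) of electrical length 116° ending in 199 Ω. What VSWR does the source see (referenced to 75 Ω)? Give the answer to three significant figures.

VSWR ≈ 5.35

tan(βl) = -2.05
Z_in = Z_0·(Z_L + jZ_0·tanβl)/(Z_0 + jZ_L·tanβl) = 15.3 + j22.5 Ω
Γ_s = (Z_in − Z_s)/(Z_in + Z_s) = (-59.7 + j22.5)/(90.3 + j22.5), |Γ_s| = 0.685
VSWR = (1 + |Γ_s|)/(1 − |Γ_s|)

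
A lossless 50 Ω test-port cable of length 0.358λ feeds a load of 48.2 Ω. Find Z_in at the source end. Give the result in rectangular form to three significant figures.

Z_in ≈ 50.4 − j1.8 Ω

βl = 2π × 0.358 = 129°
tan(βl) = tan(129°) = -1.24
Z_in = Z_0·(Z_L + jZ_0·tanβl)/(Z_0 + jZ_L·tanβl)
     = 50·(48.2 − j62)/(50 − j59.8)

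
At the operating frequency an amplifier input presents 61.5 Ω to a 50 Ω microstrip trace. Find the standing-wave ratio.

VSWR ≈ 1.23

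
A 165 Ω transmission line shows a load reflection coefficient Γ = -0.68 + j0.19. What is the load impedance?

Z_L ≈ 28.9 + j21.9 Ω

Z_L = Z_0·(1 + Γ)/(1 − Γ) = 165·(0.32 + j0.19)/(1.68 − j0.19)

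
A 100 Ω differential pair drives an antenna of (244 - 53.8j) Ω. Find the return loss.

RL ≈ 7.1 dB

Γ = (144 − j53.8)/(344 − j53.8), |Γ| = 0.441
RL = −20·log₁₀|Γ| = −20·log₁₀(0.441)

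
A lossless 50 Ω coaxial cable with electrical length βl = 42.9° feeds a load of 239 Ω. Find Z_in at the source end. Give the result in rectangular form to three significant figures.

tan(βl) = tan(42.9°) = 0.929
Z_in = Z_0·(Z_L + jZ_0·tanβl)/(Z_0 + jZ_L·tanβl)
     = 50·(239 + j46.5)/(50 + j222)

Z_in ≈ 21.5 − j49 Ω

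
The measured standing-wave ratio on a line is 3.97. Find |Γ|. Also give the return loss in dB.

|Γ| ≈ 0.598; return loss ≈ 4.47 dB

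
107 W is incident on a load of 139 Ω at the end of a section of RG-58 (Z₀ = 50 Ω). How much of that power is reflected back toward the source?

P_reflected ≈ 23.7 W

Γ = (139 − 50)/(139 + 50) = 0.471
|Γ|² = 0.222
P_refl = |Γ|²·P_inc = 23.7 W, P_del = (1 − |Γ|²)·P_inc = 83.3 W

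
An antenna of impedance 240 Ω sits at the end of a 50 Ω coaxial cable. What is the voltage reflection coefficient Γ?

Γ = (Z_L − Z_0)/(Z_L + Z_0) = (240 − 50)/(240 + 50) = 190/290

Γ = 0.655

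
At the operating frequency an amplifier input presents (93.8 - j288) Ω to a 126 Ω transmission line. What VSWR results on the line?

VSWR ≈ 8.99

Γ = (Z_L − Z_0)/(Z_L + Z_0) = (-32.2 − j288)/(219.8 − j288)
|Γ| = 290/362 = 0.8
VSWR = (1 + |Γ|)/(1 − |Γ|) = 1.8/0.2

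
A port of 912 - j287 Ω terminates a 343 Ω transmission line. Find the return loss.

Γ = (569 − j287)/(1255 − j287), |Γ| = 0.495
RL = −20·log₁₀|Γ| = −20·log₁₀(0.495)

RL ≈ 6.11 dB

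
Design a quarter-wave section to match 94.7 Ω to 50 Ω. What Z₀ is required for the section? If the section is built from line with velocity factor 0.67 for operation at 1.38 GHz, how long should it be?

Z_qwt ≈ 68.8 Ω; length ≈ 3.64 cm

Z_qwt = √(Z_0·R_L) = √(50 × 94.7) = √4735
λ = 0.67·c/f = 0.146 m, so l = λ/4 = 0.0364 m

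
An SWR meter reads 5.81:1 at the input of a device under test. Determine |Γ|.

|Γ| ≈ 0.706

|Γ| = (S − 1)/(S + 1) = (5.81 − 1)/(5.81 + 1) = 4.81/6.81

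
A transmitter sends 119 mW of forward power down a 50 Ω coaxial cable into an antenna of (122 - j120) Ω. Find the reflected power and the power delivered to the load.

P_reflected ≈ 53 mW; P_delivered ≈ 66 mW

|Γ| = |(72 − j120)/(172 − j120)| = 0.667
|Γ|² = 0.445
P_refl = |Γ|²·P_inc = 53 mW, P_del = (1 − |Γ|²)·P_inc = 66 mW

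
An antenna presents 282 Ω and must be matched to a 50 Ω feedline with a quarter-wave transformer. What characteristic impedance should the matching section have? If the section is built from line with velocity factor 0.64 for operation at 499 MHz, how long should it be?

Z_qwt ≈ 119 Ω; length ≈ 9.62 cm

Z_qwt = √(Z_0·R_L) = √(50 × 282) = √14100
λ = 0.64·c/f = 0.385 m, so l = λ/4 = 0.0962 m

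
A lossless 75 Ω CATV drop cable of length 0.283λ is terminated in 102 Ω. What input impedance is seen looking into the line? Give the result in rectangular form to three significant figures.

Z_in ≈ 56.2 + j7.08 Ω

βl = 2π × 0.283 = 102°
tan(βl) = tan(102°) = -4.75
Z_in = Z_0·(Z_L + jZ_0·tanβl)/(Z_0 + jZ_L·tanβl)
     = 75·(102 − j357)/(75 − j485)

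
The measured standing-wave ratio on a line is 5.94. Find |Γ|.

|Γ| = (S − 1)/(S + 1) = (5.94 − 1)/(5.94 + 1) = 4.94/6.94

|Γ| ≈ 0.712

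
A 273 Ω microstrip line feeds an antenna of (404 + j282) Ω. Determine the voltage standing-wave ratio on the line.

Γ = (Z_L − Z_0)/(Z_L + Z_0) = (131 + j282)/(677 + j282)
|Γ| = 311/733 = 0.424
VSWR = (1 + |Γ|)/(1 − |Γ|) = 1.42/0.576

VSWR ≈ 2.47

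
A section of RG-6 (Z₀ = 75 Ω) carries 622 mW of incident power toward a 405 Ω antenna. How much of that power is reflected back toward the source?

Γ = (405 − 75)/(405 + 75) = 0.688
|Γ|² = 0.473
P_refl = |Γ|²·P_inc = 294 mW, P_del = (1 − |Γ|²)·P_inc = 328 mW

P_reflected ≈ 294 mW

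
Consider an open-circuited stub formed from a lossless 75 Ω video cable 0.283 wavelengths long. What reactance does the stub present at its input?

βl = 2π × 0.283 = 102°
tan(βl) = -4.75
For an open-circuited stub, Z_in = −jZ_0·cot(βl) = −jZ_0/tan(βl)

X_in ≈ 15.8 Ω (inductive)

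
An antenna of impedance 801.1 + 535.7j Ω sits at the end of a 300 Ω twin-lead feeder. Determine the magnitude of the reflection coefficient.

|Γ| ≈ 0.599

Γ = (Z_L − Z_0)/(Z_L + Z_0) = (501.1 + j535.7)/(1101 + j535.7)
|Γ| = 734/1220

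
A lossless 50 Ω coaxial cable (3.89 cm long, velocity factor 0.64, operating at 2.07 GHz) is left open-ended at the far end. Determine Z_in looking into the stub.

λ = v/f = 0.64·c / 2.07 GHz = 0.0928 m
βl = 2π·l/λ = 2π × 0.419 = 151°
tan(βl) = -0.555
For an open-ended stub, Z_in = −jZ_0·cot(βl) = −jZ_0/tan(βl)

Z_in ≈ +j90.1 Ω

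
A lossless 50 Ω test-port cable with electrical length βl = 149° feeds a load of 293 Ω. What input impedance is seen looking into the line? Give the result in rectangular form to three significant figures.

Z_in ≈ 29.8 + j74.8 Ω

tan(βl) = tan(149°) = -0.601
Z_in = Z_0·(Z_L + jZ_0·tanβl)/(Z_0 + jZ_L·tanβl)
     = 50·(293 − j30)/(50 − j176)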